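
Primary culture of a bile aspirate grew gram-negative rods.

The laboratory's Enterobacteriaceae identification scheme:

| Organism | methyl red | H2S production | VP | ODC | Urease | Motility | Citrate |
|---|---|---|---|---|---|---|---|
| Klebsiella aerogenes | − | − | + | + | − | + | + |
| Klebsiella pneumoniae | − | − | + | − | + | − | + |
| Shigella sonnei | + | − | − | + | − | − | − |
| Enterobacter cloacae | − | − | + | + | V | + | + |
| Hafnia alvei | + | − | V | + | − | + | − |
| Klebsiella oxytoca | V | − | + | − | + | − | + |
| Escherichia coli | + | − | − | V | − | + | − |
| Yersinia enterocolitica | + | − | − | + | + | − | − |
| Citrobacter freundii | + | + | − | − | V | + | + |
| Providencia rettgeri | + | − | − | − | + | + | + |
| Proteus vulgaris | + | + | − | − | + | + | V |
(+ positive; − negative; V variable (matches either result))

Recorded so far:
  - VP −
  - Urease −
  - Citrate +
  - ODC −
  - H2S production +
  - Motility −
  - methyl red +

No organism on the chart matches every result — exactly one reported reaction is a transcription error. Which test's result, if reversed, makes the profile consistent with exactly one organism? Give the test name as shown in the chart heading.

As reported, no row in the chart matches all 7 reactions.
Reversing Motility (to +) → unique match: Citrobacter freundii.
Reversing Urease → still no organism matches.
Reversing H2S production → still no organism matches.
Reversing ODC → still no organism matches.
Reversing methyl red → still no organism matches.
Reversing VP → still no organism matches.
Reversing Citrate → still no organism matches.

Motility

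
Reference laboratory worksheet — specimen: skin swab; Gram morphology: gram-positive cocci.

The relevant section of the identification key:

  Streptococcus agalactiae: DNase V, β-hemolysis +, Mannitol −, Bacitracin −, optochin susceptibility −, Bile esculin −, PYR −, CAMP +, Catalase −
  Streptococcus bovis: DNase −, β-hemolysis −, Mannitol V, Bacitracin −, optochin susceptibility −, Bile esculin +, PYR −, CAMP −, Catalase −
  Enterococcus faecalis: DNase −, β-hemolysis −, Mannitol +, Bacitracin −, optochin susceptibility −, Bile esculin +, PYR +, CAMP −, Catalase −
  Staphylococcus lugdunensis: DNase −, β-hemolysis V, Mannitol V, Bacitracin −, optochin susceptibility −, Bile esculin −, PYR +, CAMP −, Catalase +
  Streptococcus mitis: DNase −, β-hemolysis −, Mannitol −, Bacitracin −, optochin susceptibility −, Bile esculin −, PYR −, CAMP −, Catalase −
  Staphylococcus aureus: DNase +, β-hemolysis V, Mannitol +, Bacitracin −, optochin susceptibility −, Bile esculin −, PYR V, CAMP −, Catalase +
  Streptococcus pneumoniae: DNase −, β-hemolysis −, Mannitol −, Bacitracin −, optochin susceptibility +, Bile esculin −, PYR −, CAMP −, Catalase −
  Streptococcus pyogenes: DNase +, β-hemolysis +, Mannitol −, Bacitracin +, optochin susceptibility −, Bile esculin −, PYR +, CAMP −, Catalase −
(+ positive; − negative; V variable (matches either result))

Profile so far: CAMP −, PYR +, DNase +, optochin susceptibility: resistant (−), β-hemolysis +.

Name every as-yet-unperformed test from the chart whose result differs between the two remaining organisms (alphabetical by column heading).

CAMP −: excludes Streptococcus agalactiae — 7 left.
PYR +: excludes Streptococcus bovis, Streptococcus mitis, Streptococcus pneumoniae — 4 left.
β-hemolysis +: excludes Enterococcus faecalis — 3 left.
optochin susceptibility −: all 3 remaining candidates are consistent.
DNase +: excludes Staphylococcus lugdunensis — 2 left.
Two candidates remain: Staphylococcus aureus and Streptococcus pyogenes.
  Mannitol: Staphylococcus aureus +, Streptococcus pyogenes − — discriminates.
  Bacitracin: Staphylococcus aureus −, Streptococcus pyogenes + — discriminates.
  Bile esculin: − vs − — same for both, does not separate.
  Catalase: Staphylococcus aureus +, Streptococcus pyogenes − — discriminates.

Bacitracin, Catalase, Mannitol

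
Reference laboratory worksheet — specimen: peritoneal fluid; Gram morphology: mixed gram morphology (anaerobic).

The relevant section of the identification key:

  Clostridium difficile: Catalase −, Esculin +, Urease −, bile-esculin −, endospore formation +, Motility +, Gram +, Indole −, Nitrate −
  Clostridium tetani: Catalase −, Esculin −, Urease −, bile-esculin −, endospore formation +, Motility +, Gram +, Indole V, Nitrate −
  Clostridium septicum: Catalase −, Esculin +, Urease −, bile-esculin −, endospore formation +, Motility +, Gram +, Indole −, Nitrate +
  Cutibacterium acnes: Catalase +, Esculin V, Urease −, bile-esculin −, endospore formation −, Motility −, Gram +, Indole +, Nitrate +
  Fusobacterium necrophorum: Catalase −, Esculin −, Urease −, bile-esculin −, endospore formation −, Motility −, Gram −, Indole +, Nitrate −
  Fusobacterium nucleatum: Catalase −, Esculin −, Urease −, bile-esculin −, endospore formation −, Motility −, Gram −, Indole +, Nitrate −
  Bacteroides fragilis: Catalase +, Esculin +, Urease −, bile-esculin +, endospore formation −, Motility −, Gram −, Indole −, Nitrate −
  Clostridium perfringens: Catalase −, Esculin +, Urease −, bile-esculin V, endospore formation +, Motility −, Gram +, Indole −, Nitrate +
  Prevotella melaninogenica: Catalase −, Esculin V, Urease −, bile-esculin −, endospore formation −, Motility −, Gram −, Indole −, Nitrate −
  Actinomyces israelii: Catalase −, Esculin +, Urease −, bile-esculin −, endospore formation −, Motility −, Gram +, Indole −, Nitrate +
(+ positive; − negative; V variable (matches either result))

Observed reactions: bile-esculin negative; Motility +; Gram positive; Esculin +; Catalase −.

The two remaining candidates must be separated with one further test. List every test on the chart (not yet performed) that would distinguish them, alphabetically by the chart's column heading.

Nitrate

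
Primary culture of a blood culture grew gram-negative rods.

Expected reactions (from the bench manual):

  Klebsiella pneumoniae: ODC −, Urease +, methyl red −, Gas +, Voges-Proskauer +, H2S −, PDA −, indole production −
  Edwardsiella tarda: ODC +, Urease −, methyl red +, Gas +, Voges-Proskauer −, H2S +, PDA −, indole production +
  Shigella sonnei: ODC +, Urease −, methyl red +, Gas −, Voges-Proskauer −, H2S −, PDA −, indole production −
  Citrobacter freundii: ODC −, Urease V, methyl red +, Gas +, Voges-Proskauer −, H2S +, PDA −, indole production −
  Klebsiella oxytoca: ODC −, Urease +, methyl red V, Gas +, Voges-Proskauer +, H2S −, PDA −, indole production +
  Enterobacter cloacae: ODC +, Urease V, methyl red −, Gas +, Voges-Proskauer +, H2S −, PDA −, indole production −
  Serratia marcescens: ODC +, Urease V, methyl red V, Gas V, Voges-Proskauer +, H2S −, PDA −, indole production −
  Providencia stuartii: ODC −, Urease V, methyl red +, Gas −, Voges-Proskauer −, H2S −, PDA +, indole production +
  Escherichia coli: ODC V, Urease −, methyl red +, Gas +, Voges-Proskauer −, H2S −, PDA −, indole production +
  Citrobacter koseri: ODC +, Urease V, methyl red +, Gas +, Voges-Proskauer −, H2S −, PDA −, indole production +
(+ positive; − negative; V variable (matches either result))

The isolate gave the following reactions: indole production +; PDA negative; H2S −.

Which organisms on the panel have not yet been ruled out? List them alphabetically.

PDA −: excludes Providencia stuartii — 9 left.
indole production +: excludes 5 organisms — 4 left.
H2S −: excludes Edwardsiella tarda — 3 left.

Citrobacter koseri, Escherichia coli, Klebsiella oxytoca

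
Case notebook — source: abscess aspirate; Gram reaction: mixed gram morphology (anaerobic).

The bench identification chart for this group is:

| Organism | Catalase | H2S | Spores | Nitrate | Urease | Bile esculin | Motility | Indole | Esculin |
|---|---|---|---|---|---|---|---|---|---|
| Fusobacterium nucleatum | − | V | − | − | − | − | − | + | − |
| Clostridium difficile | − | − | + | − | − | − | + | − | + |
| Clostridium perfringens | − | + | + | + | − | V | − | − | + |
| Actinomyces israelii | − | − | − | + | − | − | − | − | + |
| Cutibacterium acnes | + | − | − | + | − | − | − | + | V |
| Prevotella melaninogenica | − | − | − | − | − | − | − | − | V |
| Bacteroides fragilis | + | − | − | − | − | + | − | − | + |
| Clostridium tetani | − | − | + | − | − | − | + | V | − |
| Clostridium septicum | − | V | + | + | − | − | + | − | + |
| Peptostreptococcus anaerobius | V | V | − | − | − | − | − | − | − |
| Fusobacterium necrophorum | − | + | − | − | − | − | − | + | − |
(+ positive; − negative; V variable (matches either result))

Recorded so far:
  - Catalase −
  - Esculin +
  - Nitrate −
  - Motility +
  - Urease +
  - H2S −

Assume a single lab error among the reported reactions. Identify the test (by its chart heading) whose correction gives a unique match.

Urease

As reported, no row in the chart matches all 6 reactions.
Reversing Urease (to −) → unique match: Clostridium difficile.
Reversing Nitrate → still no organism matches.
Reversing Esculin → still no organism matches.
Reversing H2S → still no organism matches.
Reversing Catalase → still no organism matches.
Reversing Motility → still no organism matches.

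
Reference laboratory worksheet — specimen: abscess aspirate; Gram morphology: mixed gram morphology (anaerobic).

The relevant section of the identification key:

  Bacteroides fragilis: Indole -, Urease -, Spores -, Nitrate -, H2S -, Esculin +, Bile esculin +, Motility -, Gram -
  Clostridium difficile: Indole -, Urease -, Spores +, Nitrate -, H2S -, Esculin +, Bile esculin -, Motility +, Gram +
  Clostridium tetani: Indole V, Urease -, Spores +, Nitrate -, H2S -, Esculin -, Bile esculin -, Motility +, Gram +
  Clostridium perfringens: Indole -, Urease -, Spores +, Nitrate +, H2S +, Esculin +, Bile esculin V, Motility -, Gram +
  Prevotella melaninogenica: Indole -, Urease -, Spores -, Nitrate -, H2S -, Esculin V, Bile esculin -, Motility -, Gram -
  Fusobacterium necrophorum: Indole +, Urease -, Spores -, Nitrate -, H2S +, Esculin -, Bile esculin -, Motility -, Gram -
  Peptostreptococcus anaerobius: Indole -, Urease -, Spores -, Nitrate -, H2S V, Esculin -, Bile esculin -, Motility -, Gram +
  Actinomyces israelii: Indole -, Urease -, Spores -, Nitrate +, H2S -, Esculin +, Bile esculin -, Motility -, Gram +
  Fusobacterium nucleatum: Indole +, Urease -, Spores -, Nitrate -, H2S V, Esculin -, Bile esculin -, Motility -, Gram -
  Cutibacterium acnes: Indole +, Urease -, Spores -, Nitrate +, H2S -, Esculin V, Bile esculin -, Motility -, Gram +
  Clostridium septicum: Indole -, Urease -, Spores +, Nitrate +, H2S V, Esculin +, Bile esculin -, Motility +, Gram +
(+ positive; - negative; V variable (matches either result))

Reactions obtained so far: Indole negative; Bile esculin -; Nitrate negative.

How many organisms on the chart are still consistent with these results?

Indole -: excludes Fusobacterium necrophorum, Fusobacterium nucleatum, Cutibacterium acnes — 8 left.
Bile esculin -: excludes Bacteroides fragilis — 7 left.
Nitrate -: excludes Clostridium perfringens, Actinomyces israelii, Clostridium septicum — 4 left.
Still consistent: Clostridium difficile, Clostridium tetani, Peptostreptococcus anaerobius, Prevotella melaninogenica.

4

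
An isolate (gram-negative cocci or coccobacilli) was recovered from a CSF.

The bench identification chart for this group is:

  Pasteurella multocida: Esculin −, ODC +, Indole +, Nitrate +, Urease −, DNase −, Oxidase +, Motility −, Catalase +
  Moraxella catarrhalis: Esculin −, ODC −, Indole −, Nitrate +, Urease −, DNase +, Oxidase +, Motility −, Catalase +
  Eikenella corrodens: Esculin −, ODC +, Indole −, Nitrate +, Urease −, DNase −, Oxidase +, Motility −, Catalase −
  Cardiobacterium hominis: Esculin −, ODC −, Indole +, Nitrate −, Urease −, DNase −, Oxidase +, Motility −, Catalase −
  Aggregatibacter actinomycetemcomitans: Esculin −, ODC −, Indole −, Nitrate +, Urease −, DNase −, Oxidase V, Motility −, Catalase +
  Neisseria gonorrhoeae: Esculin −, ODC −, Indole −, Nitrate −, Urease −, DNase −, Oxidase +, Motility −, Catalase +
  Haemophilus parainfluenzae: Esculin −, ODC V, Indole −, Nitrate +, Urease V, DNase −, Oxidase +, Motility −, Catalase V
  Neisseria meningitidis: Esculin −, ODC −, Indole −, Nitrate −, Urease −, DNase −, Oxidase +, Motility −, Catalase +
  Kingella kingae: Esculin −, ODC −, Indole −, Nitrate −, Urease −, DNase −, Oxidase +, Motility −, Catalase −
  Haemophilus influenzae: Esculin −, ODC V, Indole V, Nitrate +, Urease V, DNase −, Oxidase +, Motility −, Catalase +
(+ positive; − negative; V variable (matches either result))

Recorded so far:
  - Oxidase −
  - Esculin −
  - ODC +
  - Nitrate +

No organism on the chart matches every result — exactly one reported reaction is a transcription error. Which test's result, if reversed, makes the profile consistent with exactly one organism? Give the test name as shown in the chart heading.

As reported, no row in the chart matches all 4 reactions.
Reversing ODC (to −) → unique match: Aggregatibacter actinomycetemcomitans.
Reversing Nitrate → still no organism matches.
Reversing Oxidase → 4 organisms match (not unique).
Reversing Esculin → still no organism matches.

ODC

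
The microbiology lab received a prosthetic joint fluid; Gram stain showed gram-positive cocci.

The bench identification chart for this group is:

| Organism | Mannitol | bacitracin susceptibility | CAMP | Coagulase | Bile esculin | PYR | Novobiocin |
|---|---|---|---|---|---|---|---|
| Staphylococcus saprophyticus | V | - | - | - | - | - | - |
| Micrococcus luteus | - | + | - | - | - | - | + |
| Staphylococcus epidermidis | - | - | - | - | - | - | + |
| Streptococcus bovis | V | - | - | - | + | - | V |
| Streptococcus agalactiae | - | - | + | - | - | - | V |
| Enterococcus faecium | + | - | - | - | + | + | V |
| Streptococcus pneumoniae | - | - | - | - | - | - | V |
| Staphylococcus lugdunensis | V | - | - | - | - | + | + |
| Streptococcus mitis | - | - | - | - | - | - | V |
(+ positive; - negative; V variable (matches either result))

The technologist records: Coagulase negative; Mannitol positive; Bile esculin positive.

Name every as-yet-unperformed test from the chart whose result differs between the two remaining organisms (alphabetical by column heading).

Mannitol +: excludes 5 organisms — 4 left.
Coagulase -: all 4 remaining candidates are consistent.
Bile esculin +: excludes Staphylococcus saprophyticus, Staphylococcus lugdunensis — 2 left.
Two candidates remain: Enterococcus faecium and Streptococcus bovis.
  bacitracin susceptibility: - vs - — same for both, does not separate.
  CAMP: - vs - — same for both, does not separate.
  PYR: Enterococcus faecium +, Streptococcus bovis - — discriminates.
  Novobiocin: V vs V — variable for at least one, does not separate.

PYR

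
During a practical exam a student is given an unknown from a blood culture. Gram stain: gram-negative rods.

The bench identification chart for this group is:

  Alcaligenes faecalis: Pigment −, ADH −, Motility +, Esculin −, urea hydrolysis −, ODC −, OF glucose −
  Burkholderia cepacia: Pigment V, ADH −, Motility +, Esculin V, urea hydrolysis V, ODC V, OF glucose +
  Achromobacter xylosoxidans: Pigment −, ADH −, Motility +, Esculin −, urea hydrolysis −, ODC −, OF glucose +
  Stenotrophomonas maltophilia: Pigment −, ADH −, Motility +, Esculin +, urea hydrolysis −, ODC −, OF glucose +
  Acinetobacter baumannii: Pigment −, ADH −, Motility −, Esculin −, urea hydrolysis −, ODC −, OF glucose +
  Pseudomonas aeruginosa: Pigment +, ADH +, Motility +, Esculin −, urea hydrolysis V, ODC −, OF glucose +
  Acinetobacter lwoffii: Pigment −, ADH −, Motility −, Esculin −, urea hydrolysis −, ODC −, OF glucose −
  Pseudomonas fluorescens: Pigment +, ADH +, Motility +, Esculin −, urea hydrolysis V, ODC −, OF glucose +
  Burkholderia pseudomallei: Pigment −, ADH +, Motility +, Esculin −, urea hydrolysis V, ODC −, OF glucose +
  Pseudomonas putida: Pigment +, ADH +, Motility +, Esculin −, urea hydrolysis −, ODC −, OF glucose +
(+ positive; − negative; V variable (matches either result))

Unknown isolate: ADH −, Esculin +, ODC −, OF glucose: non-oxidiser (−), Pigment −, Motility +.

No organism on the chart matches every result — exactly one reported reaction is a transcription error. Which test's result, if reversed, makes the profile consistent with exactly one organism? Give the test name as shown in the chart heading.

As reported, no row in the chart matches all 6 reactions.
Reversing Pigment → still no organism matches.
Reversing Motility → still no organism matches.
Reversing ADH → still no organism matches.
Reversing OF glucose → 2 organisms match (not unique).
Reversing ODC → still no organism matches.
Reversing Esculin (to −) → unique match: Alcaligenes faecalis.

Esculin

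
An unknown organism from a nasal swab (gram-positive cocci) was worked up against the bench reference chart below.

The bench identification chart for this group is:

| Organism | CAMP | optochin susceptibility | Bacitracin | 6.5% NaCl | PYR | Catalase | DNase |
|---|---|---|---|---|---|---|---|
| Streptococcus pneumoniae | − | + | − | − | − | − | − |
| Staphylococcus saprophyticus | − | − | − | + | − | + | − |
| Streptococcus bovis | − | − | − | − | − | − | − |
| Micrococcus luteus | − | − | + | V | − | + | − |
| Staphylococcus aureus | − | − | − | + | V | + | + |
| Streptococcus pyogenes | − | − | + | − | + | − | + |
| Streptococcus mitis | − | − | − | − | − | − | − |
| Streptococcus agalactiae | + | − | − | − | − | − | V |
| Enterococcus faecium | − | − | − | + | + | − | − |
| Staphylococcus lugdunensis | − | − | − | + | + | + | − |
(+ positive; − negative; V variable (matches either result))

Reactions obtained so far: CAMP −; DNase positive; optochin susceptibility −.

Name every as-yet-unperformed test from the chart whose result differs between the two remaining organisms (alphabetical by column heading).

6.5% NaCl, Bacitracin, Catalase

DNase +: excludes 7 organisms — 3 left.
CAMP −: excludes Streptococcus agalactiae — 2 left.
optochin susceptibility −: all 2 remaining candidates are consistent.
Two candidates remain: Staphylococcus aureus and Streptococcus pyogenes.
  Bacitracin: Staphylococcus aureus −, Streptococcus pyogenes + — discriminates.
  6.5% NaCl: Staphylococcus aureus +, Streptococcus pyogenes − — discriminates.
  PYR: V vs + — variable for at least one, does not separate.
  Catalase: Staphylococcus aureus +, Streptococcus pyogenes − — discriminates.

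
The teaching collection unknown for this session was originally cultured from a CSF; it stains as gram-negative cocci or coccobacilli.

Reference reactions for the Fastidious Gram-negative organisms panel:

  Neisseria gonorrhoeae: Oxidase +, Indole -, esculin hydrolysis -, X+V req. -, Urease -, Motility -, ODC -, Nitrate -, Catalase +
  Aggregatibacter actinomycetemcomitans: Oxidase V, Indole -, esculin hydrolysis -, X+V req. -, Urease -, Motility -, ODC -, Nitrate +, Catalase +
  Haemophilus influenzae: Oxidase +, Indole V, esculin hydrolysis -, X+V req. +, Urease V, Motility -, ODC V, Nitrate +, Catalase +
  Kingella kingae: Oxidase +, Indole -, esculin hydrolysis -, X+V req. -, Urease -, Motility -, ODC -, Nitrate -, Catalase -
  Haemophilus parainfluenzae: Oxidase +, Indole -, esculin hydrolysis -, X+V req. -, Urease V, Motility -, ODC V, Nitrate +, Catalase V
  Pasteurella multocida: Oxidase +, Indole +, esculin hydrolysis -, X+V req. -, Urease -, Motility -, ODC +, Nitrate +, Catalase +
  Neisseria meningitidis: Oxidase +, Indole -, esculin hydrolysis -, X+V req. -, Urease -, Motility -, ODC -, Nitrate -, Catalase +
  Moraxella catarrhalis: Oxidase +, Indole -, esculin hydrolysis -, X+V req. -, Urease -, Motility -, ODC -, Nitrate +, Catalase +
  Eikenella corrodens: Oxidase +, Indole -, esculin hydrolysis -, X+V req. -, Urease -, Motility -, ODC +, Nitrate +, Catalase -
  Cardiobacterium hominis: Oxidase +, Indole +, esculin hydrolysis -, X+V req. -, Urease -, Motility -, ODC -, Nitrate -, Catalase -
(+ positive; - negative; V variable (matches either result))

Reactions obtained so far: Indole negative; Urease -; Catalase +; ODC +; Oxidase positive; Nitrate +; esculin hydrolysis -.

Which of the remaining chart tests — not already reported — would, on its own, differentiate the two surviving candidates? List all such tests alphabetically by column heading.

X+V req.

Indole -: excludes Pasteurella multocida, Cardiobacterium hominis — 8 left.
Catalase +: excludes Kingella kingae, Eikenella corrodens — 6 left.
Oxidase +: all 6 remaining candidates are consistent.
esculin hydrolysis -: all 6 remaining candidates are consistent.
Nitrate +: excludes Neisseria gonorrhoeae, Neisseria meningitidis — 4 left.
Urease -: all 4 remaining candidates are consistent.
ODC +: excludes Aggregatibacter actinomycetemcomitans, Moraxella catarrhalis — 2 left.
Two candidates remain: Haemophilus influenzae and Haemophilus parainfluenzae.
  X+V req.: Haemophilus influenzae +, Haemophilus parainfluenzae - — discriminates.
  Motility: - vs - — same for both, does not separate.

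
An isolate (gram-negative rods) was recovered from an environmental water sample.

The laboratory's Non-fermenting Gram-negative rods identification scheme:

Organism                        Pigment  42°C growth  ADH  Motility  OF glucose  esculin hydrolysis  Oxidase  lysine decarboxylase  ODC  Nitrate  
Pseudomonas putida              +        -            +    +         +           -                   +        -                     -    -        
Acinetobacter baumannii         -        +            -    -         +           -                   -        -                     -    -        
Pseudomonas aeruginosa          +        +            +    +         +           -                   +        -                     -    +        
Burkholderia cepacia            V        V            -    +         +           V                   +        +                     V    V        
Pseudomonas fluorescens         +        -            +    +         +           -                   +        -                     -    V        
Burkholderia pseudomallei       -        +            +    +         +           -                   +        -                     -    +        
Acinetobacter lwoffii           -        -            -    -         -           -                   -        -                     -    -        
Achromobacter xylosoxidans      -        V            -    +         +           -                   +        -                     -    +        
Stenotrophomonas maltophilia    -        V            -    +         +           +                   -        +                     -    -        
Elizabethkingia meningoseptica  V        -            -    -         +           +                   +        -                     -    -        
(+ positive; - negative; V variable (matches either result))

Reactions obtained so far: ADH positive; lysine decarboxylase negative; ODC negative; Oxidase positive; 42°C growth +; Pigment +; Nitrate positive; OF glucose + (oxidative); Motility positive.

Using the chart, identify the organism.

Pseudomonas aeruginosa

ODC -: all 10 remaining candidates are consistent.
Oxidase +: excludes Acinetobacter baumannii, Acinetobacter lwoffii, Stenotrophomonas maltophilia — 7 left.
ADH +: excludes Burkholderia cepacia, Achromobacter xylosoxidans, Elizabethkingia meningoseptica — 4 left.
OF glucose +: all 4 remaining candidates are consistent.
Pigment +: excludes Burkholderia pseudomallei — 3 left.
Motility +: all 3 remaining candidates are consistent.
lysine decarboxylase -: all 3 remaining candidates are consistent.
42°C growth +: excludes Pseudomonas putida, Pseudomonas fluorescens — 1 left.
Nitrate +: the one remaining candidate is consistent.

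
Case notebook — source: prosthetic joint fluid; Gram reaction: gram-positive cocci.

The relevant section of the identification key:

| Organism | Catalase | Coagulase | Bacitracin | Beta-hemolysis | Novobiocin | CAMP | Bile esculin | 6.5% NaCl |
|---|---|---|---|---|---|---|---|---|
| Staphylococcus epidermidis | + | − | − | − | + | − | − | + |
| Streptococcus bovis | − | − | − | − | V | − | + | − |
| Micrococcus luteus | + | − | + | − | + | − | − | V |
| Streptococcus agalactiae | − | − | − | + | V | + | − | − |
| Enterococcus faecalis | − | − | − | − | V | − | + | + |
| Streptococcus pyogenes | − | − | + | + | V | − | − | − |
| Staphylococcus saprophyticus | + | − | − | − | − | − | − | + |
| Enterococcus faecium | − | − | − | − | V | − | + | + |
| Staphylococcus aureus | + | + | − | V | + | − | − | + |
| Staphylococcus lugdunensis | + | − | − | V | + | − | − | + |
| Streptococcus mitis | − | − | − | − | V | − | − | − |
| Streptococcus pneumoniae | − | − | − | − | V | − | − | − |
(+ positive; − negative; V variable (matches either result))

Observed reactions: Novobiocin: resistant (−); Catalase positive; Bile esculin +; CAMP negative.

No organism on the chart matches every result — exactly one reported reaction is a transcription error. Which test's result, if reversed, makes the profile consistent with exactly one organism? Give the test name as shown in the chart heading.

Bile esculin

As reported, no row in the chart matches all 4 reactions.
Reversing Novobiocin → still no organism matches.
Reversing CAMP → still no organism matches.
Reversing Bile esculin (to −) → unique match: Staphylococcus saprophyticus.
Reversing Catalase → 3 organisms match (not unique).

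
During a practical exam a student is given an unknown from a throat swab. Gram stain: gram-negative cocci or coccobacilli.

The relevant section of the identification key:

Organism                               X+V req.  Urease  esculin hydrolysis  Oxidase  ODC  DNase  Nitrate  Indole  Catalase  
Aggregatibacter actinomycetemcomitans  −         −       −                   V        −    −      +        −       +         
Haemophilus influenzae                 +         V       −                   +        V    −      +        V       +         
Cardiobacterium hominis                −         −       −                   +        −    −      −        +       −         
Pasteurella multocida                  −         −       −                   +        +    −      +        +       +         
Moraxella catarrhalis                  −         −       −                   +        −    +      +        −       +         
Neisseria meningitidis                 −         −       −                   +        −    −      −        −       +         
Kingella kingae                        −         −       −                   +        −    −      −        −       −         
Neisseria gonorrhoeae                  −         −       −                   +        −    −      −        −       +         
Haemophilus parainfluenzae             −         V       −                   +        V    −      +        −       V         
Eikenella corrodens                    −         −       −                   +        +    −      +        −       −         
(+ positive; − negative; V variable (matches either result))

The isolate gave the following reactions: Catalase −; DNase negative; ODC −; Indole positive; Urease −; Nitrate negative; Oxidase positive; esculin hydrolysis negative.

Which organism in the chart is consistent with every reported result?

Oxidase +: all 10 remaining candidates are consistent.
Nitrate −: excludes 6 organisms — 4 left.
Urease −: all 4 remaining candidates are consistent.
DNase −: all 4 remaining candidates are consistent.
ODC −: all 4 remaining candidates are consistent.
Indole +: excludes Neisseria meningitidis, Kingella kingae, Neisseria gonorrhoeae — 1 left.
esculin hydrolysis −: the one remaining candidate is consistent.
Catalase −: the one remaining candidate is consistent.

Cardiobacterium hominis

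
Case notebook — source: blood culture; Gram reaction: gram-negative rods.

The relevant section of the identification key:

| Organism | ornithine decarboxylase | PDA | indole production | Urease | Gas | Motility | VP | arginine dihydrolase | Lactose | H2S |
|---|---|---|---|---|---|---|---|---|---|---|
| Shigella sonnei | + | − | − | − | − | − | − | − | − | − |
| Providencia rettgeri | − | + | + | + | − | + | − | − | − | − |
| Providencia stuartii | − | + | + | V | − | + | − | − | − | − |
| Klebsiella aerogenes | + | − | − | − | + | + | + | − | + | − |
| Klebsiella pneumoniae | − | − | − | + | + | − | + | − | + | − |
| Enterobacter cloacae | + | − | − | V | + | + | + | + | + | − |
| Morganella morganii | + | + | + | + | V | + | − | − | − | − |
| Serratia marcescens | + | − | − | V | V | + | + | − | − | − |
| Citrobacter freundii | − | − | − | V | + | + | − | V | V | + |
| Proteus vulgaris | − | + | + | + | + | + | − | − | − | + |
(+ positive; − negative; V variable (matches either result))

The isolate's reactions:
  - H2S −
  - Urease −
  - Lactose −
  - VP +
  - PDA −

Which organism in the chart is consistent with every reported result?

Serratia marcescens

H2S −: excludes Citrobacter freundii, Proteus vulgaris — 8 left.
VP +: excludes Shigella sonnei, Providencia rettgeri, Providencia stuartii, Morganella morganii — 4 left.
Lactose −: excludes Klebsiella aerogenes, Klebsiella pneumoniae, Enterobacter cloacae — 1 left.
PDA −: the one remaining candidate is consistent.
Urease −: the one remaining candidate is consistent.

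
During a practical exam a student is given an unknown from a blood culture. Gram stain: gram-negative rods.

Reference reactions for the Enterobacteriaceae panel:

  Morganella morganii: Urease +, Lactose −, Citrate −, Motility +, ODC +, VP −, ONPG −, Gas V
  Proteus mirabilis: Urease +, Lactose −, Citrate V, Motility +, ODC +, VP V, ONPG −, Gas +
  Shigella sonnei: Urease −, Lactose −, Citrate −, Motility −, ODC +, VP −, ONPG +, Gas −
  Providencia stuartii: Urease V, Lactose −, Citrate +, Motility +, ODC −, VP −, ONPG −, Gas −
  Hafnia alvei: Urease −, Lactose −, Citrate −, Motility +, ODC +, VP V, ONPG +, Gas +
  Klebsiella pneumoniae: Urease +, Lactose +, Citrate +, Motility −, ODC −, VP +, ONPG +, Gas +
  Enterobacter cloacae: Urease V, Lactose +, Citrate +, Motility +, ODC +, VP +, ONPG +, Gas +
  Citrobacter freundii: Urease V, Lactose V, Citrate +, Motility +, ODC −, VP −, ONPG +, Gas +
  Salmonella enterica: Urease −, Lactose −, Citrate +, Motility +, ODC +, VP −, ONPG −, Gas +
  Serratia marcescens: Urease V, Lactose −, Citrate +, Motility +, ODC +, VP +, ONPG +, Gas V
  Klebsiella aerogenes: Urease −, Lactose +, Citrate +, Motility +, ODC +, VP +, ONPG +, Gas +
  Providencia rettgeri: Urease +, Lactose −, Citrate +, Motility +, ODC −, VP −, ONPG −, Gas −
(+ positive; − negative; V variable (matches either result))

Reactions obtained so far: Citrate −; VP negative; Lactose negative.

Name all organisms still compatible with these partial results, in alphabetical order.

Hafnia alvei, Morganella morganii, Proteus mirabilis, Shigella sonnei

Citrate −: excludes 8 organisms — 4 left.
VP −: all 4 remaining candidates are consistent.
Lactose −: all 4 remaining candidates are consistent.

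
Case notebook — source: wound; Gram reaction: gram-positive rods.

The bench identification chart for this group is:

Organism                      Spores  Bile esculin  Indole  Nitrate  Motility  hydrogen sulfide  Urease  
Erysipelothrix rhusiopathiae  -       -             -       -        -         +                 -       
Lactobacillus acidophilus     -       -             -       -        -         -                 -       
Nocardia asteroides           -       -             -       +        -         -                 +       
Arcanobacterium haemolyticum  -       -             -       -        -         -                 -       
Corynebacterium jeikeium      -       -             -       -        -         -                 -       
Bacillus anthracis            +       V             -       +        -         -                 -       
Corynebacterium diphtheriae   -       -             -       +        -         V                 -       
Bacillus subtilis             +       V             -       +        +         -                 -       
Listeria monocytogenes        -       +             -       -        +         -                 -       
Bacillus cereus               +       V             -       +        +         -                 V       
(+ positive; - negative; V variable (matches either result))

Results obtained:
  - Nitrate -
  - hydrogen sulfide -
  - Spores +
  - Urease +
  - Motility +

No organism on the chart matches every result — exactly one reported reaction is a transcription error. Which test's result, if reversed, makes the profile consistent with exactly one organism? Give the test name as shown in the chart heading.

Nitrate

As reported, no row in the chart matches all 5 reactions.
Reversing Nitrate (to +) → unique match: Bacillus cereus.
Reversing Motility → still no organism matches.
Reversing hydrogen sulfide → still no organism matches.
Reversing Urease → still no organism matches.
Reversing Spores → still no organism matches.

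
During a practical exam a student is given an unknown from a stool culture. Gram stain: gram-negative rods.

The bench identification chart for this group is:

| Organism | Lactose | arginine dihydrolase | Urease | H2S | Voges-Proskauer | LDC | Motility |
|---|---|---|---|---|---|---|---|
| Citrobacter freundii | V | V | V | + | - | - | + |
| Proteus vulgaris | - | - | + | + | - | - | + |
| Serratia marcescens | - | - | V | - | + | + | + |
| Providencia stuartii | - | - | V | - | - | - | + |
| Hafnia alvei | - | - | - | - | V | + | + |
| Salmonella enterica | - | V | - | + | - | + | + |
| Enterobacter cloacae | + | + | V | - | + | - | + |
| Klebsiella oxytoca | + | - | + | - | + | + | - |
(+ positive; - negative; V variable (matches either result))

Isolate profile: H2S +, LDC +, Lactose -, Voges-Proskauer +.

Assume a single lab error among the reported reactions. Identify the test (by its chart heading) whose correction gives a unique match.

As reported, no row in the chart matches all 4 reactions.
Reversing Voges-Proskauer (to -) → unique match: Salmonella enterica.
Reversing Lactose → still no organism matches.
Reversing H2S → 2 organisms match (not unique).
Reversing LDC → still no organism matches.

Voges-Proskauer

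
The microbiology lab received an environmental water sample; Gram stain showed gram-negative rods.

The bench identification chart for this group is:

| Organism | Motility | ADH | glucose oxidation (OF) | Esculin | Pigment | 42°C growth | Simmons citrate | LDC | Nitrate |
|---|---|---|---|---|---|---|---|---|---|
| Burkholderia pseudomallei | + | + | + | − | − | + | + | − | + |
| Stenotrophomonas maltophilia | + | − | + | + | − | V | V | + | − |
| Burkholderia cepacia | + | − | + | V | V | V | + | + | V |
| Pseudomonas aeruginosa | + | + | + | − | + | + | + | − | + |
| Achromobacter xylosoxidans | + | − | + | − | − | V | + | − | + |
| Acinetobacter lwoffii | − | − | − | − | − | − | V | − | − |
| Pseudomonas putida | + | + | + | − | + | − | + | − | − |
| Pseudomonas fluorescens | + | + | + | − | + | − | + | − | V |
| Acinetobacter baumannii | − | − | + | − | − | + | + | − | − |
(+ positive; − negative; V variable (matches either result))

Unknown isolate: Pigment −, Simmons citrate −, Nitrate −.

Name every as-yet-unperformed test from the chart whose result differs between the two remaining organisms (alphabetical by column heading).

Esculin, glucose oxidation (OF), LDC, Motility

Simmons citrate −: excludes 7 organisms — 2 left.
Pigment −: all 2 remaining candidates are consistent.
Nitrate −: all 2 remaining candidates are consistent.
Two candidates remain: Acinetobacter lwoffii and Stenotrophomonas maltophilia.
  Motility: Acinetobacter lwoffii −, Stenotrophomonas maltophilia + — discriminates.
  ADH: − vs − — same for both, does not separate.
  glucose oxidation (OF): Acinetobacter lwoffii −, Stenotrophomonas maltophilia + — discriminates.
  Esculin: Acinetobacter lwoffii −, Stenotrophomonas maltophilia + — discriminates.
  42°C growth: − vs V — variable for at least one, does not separate.
  LDC: Acinetobacter lwoffii −, Stenotrophomonas maltophilia + — discriminates.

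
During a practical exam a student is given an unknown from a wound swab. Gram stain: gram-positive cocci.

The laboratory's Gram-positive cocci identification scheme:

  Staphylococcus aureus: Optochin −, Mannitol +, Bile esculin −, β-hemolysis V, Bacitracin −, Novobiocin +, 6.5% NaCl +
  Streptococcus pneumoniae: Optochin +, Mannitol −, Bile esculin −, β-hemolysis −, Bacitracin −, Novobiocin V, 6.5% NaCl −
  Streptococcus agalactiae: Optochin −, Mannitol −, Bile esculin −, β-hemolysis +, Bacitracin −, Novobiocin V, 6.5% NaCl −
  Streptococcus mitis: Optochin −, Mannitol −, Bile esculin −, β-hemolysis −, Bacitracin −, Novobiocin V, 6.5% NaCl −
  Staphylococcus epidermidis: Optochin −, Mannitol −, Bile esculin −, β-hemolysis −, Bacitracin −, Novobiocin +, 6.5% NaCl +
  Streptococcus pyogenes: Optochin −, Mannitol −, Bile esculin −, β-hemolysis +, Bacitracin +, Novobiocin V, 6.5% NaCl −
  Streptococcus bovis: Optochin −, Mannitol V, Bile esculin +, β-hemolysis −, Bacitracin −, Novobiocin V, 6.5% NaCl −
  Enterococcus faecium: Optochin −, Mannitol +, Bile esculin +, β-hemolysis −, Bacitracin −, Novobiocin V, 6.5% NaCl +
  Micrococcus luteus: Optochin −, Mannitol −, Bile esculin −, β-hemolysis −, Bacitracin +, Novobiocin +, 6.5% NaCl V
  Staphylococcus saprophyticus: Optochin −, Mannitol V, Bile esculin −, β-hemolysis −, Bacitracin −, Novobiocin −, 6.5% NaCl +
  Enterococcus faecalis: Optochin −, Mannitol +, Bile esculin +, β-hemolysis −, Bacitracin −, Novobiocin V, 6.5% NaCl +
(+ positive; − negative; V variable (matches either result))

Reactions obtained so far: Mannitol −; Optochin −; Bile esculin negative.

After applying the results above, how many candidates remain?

Optochin −: excludes Streptococcus pneumoniae — 10 left.
Mannitol −: excludes Staphylococcus aureus, Enterococcus faecium, Enterococcus faecalis — 7 left.
Bile esculin −: excludes Streptococcus bovis — 6 left.
Still consistent: Micrococcus luteus, Staphylococcus epidermidis, Staphylococcus saprophyticus, Streptococcus agalactiae, Streptococcus mitis, Streptococcus pyogenes.

6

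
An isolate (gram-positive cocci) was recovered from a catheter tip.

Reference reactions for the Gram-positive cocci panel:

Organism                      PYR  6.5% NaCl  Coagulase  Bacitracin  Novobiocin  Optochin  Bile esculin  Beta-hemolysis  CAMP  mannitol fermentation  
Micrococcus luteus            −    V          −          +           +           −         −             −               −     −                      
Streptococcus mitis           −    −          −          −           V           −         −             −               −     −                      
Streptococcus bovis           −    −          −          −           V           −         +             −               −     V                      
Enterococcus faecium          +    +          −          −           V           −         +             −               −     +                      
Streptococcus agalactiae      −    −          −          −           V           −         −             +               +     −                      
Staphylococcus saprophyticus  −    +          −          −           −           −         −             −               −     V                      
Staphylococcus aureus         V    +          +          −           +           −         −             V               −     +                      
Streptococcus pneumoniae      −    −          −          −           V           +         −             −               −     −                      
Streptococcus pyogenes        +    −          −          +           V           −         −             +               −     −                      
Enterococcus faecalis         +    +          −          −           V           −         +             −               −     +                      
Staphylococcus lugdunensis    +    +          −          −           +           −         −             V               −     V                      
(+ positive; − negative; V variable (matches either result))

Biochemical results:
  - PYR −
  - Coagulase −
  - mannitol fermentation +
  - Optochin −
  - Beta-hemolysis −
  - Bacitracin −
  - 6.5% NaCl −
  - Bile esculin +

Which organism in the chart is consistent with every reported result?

PYR −: excludes Enterococcus faecium, Streptococcus pyogenes, Enterococcus faecalis, Staphylococcus lugdunensis — 7 left.
Bacitracin −: excludes Micrococcus luteus — 6 left.
mannitol fermentation +: excludes Streptococcus mitis, Streptococcus agalactiae, Streptococcus pneumoniae — 3 left.
Bile esculin +: excludes Staphylococcus saprophyticus, Staphylococcus aureus — 1 left.
Optochin −: the one remaining candidate is consistent.
Coagulase −: the one remaining candidate is consistent.
Beta-hemolysis −: the one remaining candidate is consistent.
6.5% NaCl −: the one remaining candidate is consistent.

Streptococcus bovis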